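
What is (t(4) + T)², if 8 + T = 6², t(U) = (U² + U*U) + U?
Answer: 4096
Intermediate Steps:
t(U) = U + 2*U² (t(U) = (U² + U²) + U = 2*U² + U = U + 2*U²)
T = 28 (T = -8 + 6² = -8 + 36 = 28)
(t(4) + T)² = (4*(1 + 2*4) + 28)² = (4*(1 + 8) + 28)² = (4*9 + 28)² = (36 + 28)² = 64² = 4096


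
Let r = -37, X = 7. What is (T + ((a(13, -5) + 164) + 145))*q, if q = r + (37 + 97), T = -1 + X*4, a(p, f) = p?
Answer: 33853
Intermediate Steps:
T = 27 (T = -1 + 7*4 = -1 + 28 = 27)
q = 97 (q = -37 + (37 + 97) = -37 + 134 = 97)
(T + ((a(13, -5) + 164) + 145))*q = (27 + ((13 + 164) + 145))*97 = (27 + (177 + 145))*97 = (27 + 322)*97 = 349*97 = 33853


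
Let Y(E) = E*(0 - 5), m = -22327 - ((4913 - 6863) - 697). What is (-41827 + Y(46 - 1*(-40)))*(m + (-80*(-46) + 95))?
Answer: 672097585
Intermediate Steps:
m = -19680 (m = -22327 - (-1950 - 697) = -22327 - 1*(-2647) = -22327 + 2647 = -19680)
Y(E) = -5*E (Y(E) = E*(-5) = -5*E)
(-41827 + Y(46 - 1*(-40)))*(m + (-80*(-46) + 95)) = (-41827 - 5*(46 - 1*(-40)))*(-19680 + (-80*(-46) + 95)) = (-41827 - 5*(46 + 40))*(-19680 + (3680 + 95)) = (-41827 - 5*86)*(-19680 + 3775) = (-41827 - 430)*(-15905) = -42257*(-15905) = 672097585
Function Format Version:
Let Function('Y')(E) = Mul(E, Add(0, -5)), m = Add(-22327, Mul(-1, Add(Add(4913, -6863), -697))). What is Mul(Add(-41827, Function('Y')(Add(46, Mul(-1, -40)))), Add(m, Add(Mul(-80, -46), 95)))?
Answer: 672097585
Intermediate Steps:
m = -19680 (m = Add(-22327, Mul(-1, Add(-1950, -697))) = Add(-22327, Mul(-1, -2647)) = Add(-22327, 2647) = -19680)
Function('Y')(E) = Mul(-5, E) (Function('Y')(E) = Mul(E, -5) = Mul(-5, E))
Mul(Add(-41827, Function('Y')(Add(46, Mul(-1, -40)))), Add(m, Add(Mul(-80, -46), 95))) = Mul(Add(-41827, Mul(-5, Add(46, Mul(-1, -40)))), Add(-19680, Add(Mul(-80, -46), 95))) = Mul(Add(-41827, Mul(-5, Add(46, 40))), Add(-19680, Add(3680, 95))) = Mul(Add(-41827, Mul(-5, 86)), Add(-19680, 3775)) = Mul(Add(-41827, -430), -15905) = Mul(-42257, -15905) = 672097585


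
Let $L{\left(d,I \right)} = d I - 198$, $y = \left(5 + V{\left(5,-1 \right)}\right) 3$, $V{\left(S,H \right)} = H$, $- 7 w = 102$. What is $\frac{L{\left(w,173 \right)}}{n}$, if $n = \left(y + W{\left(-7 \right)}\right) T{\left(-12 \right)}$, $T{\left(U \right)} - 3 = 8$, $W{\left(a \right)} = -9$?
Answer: $- \frac{6344}{77} \approx -82.39$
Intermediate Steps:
$w = - \frac{102}{7}$ ($w = \left(- \frac{1}{7}\right) 102 = - \frac{102}{7} \approx -14.571$)
$T{\left(U \right)} = 11$ ($T{\left(U \right)} = 3 + 8 = 11$)
$y = 12$ ($y = \left(5 - 1\right) 3 = 4 \cdot 3 = 12$)
$L{\left(d,I \right)} = -198 + I d$ ($L{\left(d,I \right)} = I d - 198 = -198 + I d$)
$n = 33$ ($n = \left(12 - 9\right) 11 = 3 \cdot 11 = 33$)
$\frac{L{\left(w,173 \right)}}{n} = \frac{-198 + 173 \left(- \frac{102}{7}\right)}{33} = \left(-198 - \frac{17646}{7}\right) \frac{1}{33} = \left(- \frac{19032}{7}\right) \frac{1}{33} = - \frac{6344}{77}$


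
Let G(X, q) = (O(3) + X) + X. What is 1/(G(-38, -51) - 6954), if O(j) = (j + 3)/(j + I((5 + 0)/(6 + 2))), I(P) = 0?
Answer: -1/7028 ≈ -0.00014229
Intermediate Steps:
O(j) = (3 + j)/j (O(j) = (j + 3)/(j + 0) = (3 + j)/j)
G(X, q) = 2 + 2*X (G(X, q) = ((3 + 3)/3 + X) + X = ((⅓)*6 + X) + X = (2 + X) + X = 2 + 2*X)
1/(G(-38, -51) - 6954) = 1/((2 + 2*(-38)) - 6954) = 1/((2 - 76) - 6954) = 1/(-74 - 6954) = 1/(-7028) = -1/7028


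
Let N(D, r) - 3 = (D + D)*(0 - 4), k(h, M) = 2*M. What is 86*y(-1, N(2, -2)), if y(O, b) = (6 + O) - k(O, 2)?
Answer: 86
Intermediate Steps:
N(D, r) = 3 - 8*D (N(D, r) = 3 + (D + D)*(0 - 4) = 3 + (2*D)*(-4) = 3 - 8*D)
y(O, b) = 2 + O (y(O, b) = (6 + O) - 2*2 = (6 + O) - 1*4 = (6 + O) - 4 = 2 + O)
86*y(-1, N(2, -2)) = 86*(2 - 1) = 86*1 = 86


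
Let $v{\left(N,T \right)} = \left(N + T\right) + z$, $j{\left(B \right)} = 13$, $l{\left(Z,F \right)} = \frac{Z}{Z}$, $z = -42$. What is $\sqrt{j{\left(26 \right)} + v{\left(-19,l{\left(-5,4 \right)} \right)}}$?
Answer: $i \sqrt{47} \approx 6.8557 i$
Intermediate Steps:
$l{\left(Z,F \right)} = 1$
$v{\left(N,T \right)} = -42 + N + T$ ($v{\left(N,T \right)} = \left(N + T\right) - 42 = -42 + N + T$)
$\sqrt{j{\left(26 \right)} + v{\left(-19,l{\left(-5,4 \right)} \right)}} = \sqrt{13 - 60} = \sqrt{-47} = i \sqrt{47}$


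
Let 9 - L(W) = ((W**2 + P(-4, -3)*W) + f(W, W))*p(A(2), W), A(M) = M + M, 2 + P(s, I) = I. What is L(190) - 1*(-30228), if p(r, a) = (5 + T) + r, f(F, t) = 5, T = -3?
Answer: -180693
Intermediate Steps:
P(s, I) = -2 + I
A(M) = 2*M
p(r, a) = 2 + r (p(r, a) = (5 - 3) + r = 2 + r)
L(W) = -21 - 6*W**2 + 30*W (L(W) = 9 - ((W**2 + (-2 - 3)*W) + 5)*(2 + 2*2) = 9 - ((W**2 - 5*W) + 5)*(2 + 4) = 9 - (5 + W**2 - 5*W)*6 = 9 - (30 - 30*W + 6*W**2) = 9 + (-30 - 6*W**2 + 30*W) = -21 - 6*W**2 + 30*W)
L(190) - 1*(-30228) = (-21 - 6*190**2 + 30*190) - 1*(-30228) = (-21 - 6*36100 + 5700) + 30228 = (-21 - 216600 + 5700) + 30228 = -210921 + 30228 = -180693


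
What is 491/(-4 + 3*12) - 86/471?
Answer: 228509/15072 ≈ 15.161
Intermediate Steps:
491/(-4 + 3*12) - 86/471 = 491/(-4 + 36) - 86*1/471 = 491/32 - 86/471 = 228509/15072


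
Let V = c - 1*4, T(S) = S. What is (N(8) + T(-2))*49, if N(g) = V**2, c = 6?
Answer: 98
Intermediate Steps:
V = 2 (V = 6 - 1*4 = 6 - 4 = 2)
N(g) = 4 (N(g) = 2**2 = 4)
(N(8) + T(-2))*49 = (4 - 2)*49 = 2*49 = 98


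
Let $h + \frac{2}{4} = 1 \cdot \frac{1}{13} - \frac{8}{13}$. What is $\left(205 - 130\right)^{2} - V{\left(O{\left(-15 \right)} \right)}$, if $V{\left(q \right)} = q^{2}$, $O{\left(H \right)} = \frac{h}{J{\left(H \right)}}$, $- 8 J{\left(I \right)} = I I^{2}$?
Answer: $\frac{14853515609}{2640625} \approx 5625.0$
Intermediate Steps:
$h = - \frac{27}{26}$ ($h = - \frac{1}{2} + \left(1 \cdot \frac{1}{13} - \frac{8}{13}\right) = - \frac{1}{2} + \left(\frac{1}{13} - \frac{8}{13}\right) = - \frac{1}{2} - \frac{7}{13} = - \frac{27}{26} \approx -1.0385$)
$J{\left(I \right)} = - \frac{I^{3}}{8}$ ($J{\left(I \right)} = - \frac{I I^{2}}{8} = - \frac{I^{3}}{8}$)
$O{\left(H \right)} = \frac{108}{13 H^{3}}$ ($O{\left(H \right)} = - \frac{27}{26 \left(- \frac{H^{3}}{8}\right)} = - \frac{27 \left(- \frac{8}{H^{3}}\right)}{26} = \frac{108}{13 H^{3}}$)
$\left(205 - 130\right)^{2} - V{\left(O{\left(-15 \right)} \right)} = \left(205 - 130\right)^{2} - \left(\frac{108}{13 \left(-3375\right)}\right)^{2} = 75^{2} - \left(\frac{108}{13} \left(- \frac{1}{3375}\right)\right)^{2} = 5625 - \left(- \frac{4}{1625}\right)^{2} = 5625 - \frac{16}{2640625} = \frac{14853515609}{2640625}$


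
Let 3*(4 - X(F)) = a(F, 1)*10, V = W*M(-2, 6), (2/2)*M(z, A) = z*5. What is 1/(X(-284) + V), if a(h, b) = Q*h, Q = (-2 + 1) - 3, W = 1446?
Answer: -3/54728 ≈ -5.4817e-5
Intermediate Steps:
M(z, A) = 5*z (M(z, A) = z*5 = 5*z)
Q = -4 (Q = -1 - 3 = -4)
V = -14460 (V = 1446*(5*(-2)) = 1446*(-10) = -14460)
a(h, b) = -4*h
X(F) = 4 + 40*F/3 (X(F) = 4 - (-4*F)*10/3 = 4 - (-40)*F/3 = 4 + 40*F/3)
1/(X(-284) + V) = 1/((4 + (40/3)*(-284)) - 14460) = 1/((4 - 11360/3) - 14460) = 1/(-11348/3 - 14460) = 1/(-54728/3) = -3/54728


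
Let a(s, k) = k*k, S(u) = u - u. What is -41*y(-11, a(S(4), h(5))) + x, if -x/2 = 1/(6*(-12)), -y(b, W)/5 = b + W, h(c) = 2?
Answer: -51659/36 ≈ -1435.0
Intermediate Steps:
S(u) = 0
a(s, k) = k**2
y(b, W) = -5*W - 5*b (y(b, W) = -5*(b + W) = -5*(W + b) = -5*W - 5*b)
x = 1/36 (x = -2/(6*(-12)) = -2/(-72) = -2*(-1/72) = 1/36 ≈ 0.027778)
-41*y(-11, a(S(4), h(5))) + x = -41*(-5*2**2 - 5*(-11)) + 1/36 = -41*(-5*4 + 55) + 1/36 = -41*(-20 + 55) + 1/36 = -41*35 + 1/36 = -1435 + 1/36 = -51659/36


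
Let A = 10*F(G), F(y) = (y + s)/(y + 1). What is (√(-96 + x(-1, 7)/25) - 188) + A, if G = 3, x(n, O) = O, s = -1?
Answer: -183 + I*√2393/5 ≈ -183.0 + 9.7837*I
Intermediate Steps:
F(y) = (-1 + y)/(1 + y) (F(y) = (y - 1)/(y + 1) = (-1 + y)/(1 + y))
A = 5 (A = 10*((-1 + 3)/(1 + 3)) = 10*(2/4) = 10*((¼)*2) = 10*(½) = 5)
(√(-96 + x(-1, 7)/25) - 188) + A = (√(-96 + 7/25) - 188) + 5 = (√(-2393/25) - 188) + 5 = (I*√2393/5 - 188) + 5 = (-188 + I*√2393/5) + 5 = -183 + I*√2393/5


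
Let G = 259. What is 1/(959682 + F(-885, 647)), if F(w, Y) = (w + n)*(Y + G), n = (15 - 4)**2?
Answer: 1/267498 ≈ 3.7383e-6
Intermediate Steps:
n = 121 (n = 11**2 = 121)
F(w, Y) = (121 + w)*(259 + Y) (F(w, Y) = (w + 121)*(Y + 259) = (121 + w)*(259 + Y))
1/(959682 + F(-885, 647)) = 1/(959682 + (31339 + 121*647 + 259*(-885) + 647*(-885))) = 1/(959682 + (31339 + 78287 - 229215 - 572595)) = 1/(959682 - 692184) = 1/267498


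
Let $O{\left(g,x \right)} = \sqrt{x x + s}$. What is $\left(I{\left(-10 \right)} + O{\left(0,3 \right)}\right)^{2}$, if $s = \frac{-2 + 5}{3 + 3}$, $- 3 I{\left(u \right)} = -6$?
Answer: $\frac{\left(4 + \sqrt{38}\right)^{2}}{4} \approx 25.829$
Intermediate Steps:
$I{\left(u \right)} = 2$ ($I{\left(u \right)} = \left(- \frac{1}{3}\right) \left(-6\right) = 2$)
$s = \frac{1}{2}$ ($s = \frac{3}{6} = 3 \cdot \frac{1}{6} = \frac{1}{2} \approx 0.5$)
$O{\left(g,x \right)} = \sqrt{\frac{1}{2} + x^{2}}$ ($O{\left(g,x \right)} = \sqrt{x x + \frac{1}{2}} = \sqrt{x^{2} + \frac{1}{2}} = \sqrt{\frac{1}{2} + x^{2}}$)
$\left(I{\left(-10 \right)} + O{\left(0,3 \right)}\right)^{2} = \left(2 + \frac{\sqrt{2 + 4 \cdot 3^{2}}}{2}\right)^{2} = \left(2 + \frac{\sqrt{2 + 4 \cdot 9}}{2}\right)^{2} = \left(2 + \frac{\sqrt{2 + 36}}{2}\right)^{2} = \left(2 + \frac{\sqrt{38}}{2}\right)^{2}$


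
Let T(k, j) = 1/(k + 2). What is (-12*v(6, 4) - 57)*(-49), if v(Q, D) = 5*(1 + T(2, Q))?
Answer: 6468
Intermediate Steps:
T(k, j) = 1/(2 + k)
v(Q, D) = 25/4 (v(Q, D) = 5*(1 + 1/(2 + 2)) = 5*(1 + 1/4) = 5*(1 + ¼) = 5*(5/4) = 25/4)
(-12*v(6, 4) - 57)*(-49) = (-12*25/4 - 57)*(-49) = (-75 - 57)*(-49) = -132*(-49) = 6468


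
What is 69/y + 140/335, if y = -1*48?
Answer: -1093/1072 ≈ -1.0196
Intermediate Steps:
y = -48
69/y + 140/335 = 69/(-48) + 140/335 = 69*(-1/48) + 140*(1/335) = -23/16 + 28/67 = -1093/1072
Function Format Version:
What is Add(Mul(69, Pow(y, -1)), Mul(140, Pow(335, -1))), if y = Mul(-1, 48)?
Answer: Rational(-1093, 1072) ≈ -1.0196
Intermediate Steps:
y = -48
Add(Mul(69, Pow(y, -1)), Mul(140, Pow(335, -1))) = Add(Mul(69, Pow(-48, -1)), Mul(140, Pow(335, -1))) = Add(Mul(69, Rational(-1, 48)), Mul(140, Rational(1, 335))) = Add(Rational(-23, 16), Rational(28, 67)) = Rational(-1093, 1072)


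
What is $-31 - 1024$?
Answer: $-1055$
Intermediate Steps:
$-31 - 1024 = -1055$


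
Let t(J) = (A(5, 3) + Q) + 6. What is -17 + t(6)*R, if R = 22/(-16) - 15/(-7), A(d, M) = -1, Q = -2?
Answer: -823/56 ≈ -14.696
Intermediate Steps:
t(J) = 3 (t(J) = (-1 - 2) + 6 = -3 + 6 = 3)
R = 43/56 (R = 22*(-1/16) - 15*(-1/7) = -11/8 + 15/7 = 43/56 ≈ 0.76786)
-17 + t(6)*R = -17 + 3*(43/56) = -17 + 129/56 = -823/56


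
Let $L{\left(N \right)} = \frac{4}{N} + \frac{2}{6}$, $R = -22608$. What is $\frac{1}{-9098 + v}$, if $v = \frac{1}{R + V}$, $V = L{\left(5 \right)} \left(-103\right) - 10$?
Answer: $- \frac{341021}{3102609073} \approx -0.00010991$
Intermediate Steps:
$L{\left(N \right)} = \frac{1}{3} + \frac{4}{N}$ ($L{\left(N \right)} = \frac{4}{N} + 2 \cdot \frac{1}{6} = \frac{4}{N} + \frac{1}{3} = \frac{1}{3} + \frac{4}{N}$)
$V = - \frac{1901}{15}$ ($V = \frac{12 + 5}{3 \cdot 5} \left(-103\right) - 10 = \frac{1}{3} \cdot \frac{1}{5} \cdot 17 \left(-103\right) - 10 = \frac{17}{15} \left(-103\right) - 10 = - \frac{1751}{15} - 10 = - \frac{1901}{15} \approx -126.73$)
$v = - \frac{15}{341021}$ ($v = \frac{1}{-22608 - \frac{1901}{15}} = \frac{1}{- \frac{341021}{15}} = - \frac{15}{341021} \approx -4.3986 \cdot 10^{-5}$)
$\frac{1}{-9098 + v} = \frac{1}{-9098 - \frac{15}{341021}} = \frac{1}{- \frac{3102609073}{341021}} = - \frac{341021}{3102609073}$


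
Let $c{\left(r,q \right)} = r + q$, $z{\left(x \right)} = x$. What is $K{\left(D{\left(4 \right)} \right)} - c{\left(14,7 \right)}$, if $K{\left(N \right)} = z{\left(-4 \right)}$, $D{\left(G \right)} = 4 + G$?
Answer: $-25$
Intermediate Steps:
$c{\left(r,q \right)} = q + r$
$K{\left(N \right)} = -4$
$K{\left(D{\left(4 \right)} \right)} - c{\left(14,7 \right)} = -4 - \left(7 + 14\right) = -4 - 21 = -25$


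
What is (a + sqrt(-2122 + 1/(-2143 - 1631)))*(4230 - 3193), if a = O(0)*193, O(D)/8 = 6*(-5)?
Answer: -48033840 + 61*I*sqrt(30223811046)/222 ≈ -4.8034e+7 + 47770.0*I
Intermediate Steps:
O(D) = -240 (O(D) = 8*(6*(-5)) = 8*(-30) = -240)
a = -46320 (a = -240*193 = -46320)
(a + sqrt(-2122 + 1/(-2143 - 1631)))*(4230 - 3193) = (-46320 + sqrt(-2122 + 1/(-2143 - 1631)))*(4230 - 3193) = (-46320 + sqrt(-2122 + 1/(-3774)))*1037 = (-46320 + sqrt(-2122 - 1/3774))*1037 = (-46320 + sqrt(-8008429/3774))*1037 = (-46320 + I*sqrt(30223811046)/3774)*1037 = -48033840 + 61*I*sqrt(30223811046)/222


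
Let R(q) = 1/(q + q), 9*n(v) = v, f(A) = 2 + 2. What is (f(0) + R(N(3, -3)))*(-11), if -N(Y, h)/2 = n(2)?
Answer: -253/8 ≈ -31.625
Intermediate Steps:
f(A) = 4
n(v) = v/9
N(Y, h) = -4/9 (N(Y, h) = -2*2/9 = -4/9)
R(q) = 1/(2*q)
(f(0) + R(N(3, -3)))*(-11) = (4 + 1/(2*(-4/9)))*(-11) = (4 + (1/2)*(-9/4))*(-11) = (4 - 9/8)*(-11) = (23/8)*(-11) = -253/8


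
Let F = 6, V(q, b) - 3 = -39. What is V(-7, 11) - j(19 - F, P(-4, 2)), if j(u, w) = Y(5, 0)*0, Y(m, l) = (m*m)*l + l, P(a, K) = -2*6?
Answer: -36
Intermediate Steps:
V(q, b) = -36 (V(q, b) = 3 - 39 = -36)
P(a, K) = -12
Y(m, l) = l + l*m² (Y(m, l) = m²*l + l = l*m² + l = l + l*m²)
j(u, w) = 0 (j(u, w) = (0*(1 + 5²))*0 = (0*(1 + 25))*0 = (0*26)*0 = 0*0 = 0)
V(-7, 11) - j(19 - F, P(-4, 2)) = -36 - 1*0 = -36 + 0 = -36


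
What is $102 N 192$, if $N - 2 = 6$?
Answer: $156672$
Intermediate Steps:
$N = 8$ ($N = 2 + 6 = 8$)
$102 N 192 = 102 \cdot 8 \cdot 192 = 816 \cdot 192 = 156672$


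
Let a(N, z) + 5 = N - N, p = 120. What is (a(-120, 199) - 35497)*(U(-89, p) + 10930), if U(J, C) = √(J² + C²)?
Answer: -388036860 - 35502*√22321 ≈ -3.9334e+8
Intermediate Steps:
a(N, z) = -5 (a(N, z) = -5 + (N - N) = -5 + 0 = -5)
U(J, C) = √(C² + J²)
(a(-120, 199) - 35497)*(U(-89, p) + 10930) = (-5 - 35497)*(√(120² + (-89)²) + 10930) = -35502*(√(14400 + 7921) + 10930) = -35502*(√22321 + 10930) = -35502*(10930 + √22321) = -388036860 - 35502*√22321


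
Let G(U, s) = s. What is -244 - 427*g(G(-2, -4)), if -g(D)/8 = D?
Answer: -13908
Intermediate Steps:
g(D) = -8*D
-244 - 427*g(G(-2, -4)) = -244 - (-3416)*(-4) = -244 - 427*32 = -244 - 13664 = -13908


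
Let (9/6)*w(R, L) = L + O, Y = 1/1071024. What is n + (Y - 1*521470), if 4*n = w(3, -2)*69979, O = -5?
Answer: -215315868397/357008 ≈ -6.0311e+5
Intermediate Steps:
Y = 1/1071024 ≈ 9.3369e-7
w(R, L) = -10/3 + 2*L/3 (w(R, L) = 2*(L - 5)/3 = 2*(-5 + L)/3 = -10/3 + 2*L/3)
n = -489853/6 (n = ((-10/3 + (2/3)*(-2))*69979)/4 = ((-10/3 - 4/3)*69979)/4 = (-14/3*69979)/4 = (1/4)*(-979706/3) = -489853/6 ≈ -81642.)
n + (Y - 1*521470) = -489853/6 + (1/1071024 - 1*521470) = -489853/6 + (1/1071024 - 521470) = -489853/6 - 558506885279/1071024 = -215315868397/357008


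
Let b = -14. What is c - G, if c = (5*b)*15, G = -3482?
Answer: 2432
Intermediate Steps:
c = -1050 (c = (5*(-14))*15 = -70*15 = -1050)
c - G = -1050 - 1*(-3482) = -1050 + 3482 = 2432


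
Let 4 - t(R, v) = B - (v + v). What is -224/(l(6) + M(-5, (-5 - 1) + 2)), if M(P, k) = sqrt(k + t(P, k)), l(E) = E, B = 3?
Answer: -1344/47 + 224*I*sqrt(11)/47 ≈ -28.596 + 15.807*I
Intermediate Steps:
t(R, v) = 1 + 2*v (t(R, v) = 4 - (3 - (v + v)) = 4 - (3 - 2*v) = 4 + (-3 + 2*v) = 1 + 2*v)
M(P, k) = sqrt(1 + 3*k) (M(P, k) = sqrt(k + (1 + 2*k)) = sqrt(1 + 3*k))
-224/(l(6) + M(-5, (-5 - 1) + 2)) = -224/(6 + sqrt(1 + 3*((-5 - 1) + 2))) = -224/(6 + sqrt(1 + 3*(-6 + 2))) = -224/(6 + sqrt(1 + 3*(-4))) = -224/(6 + sqrt(1 - 12)) = -224/(6 + sqrt(-11)) = -224/(6 + I*sqrt(11))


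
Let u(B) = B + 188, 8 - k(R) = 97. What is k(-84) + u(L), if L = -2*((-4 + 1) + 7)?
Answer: 91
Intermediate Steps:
k(R) = -89 (k(R) = 8 - 1*97 = 8 - 97 = -89)
L = -8 (L = -2*(-3 + 7) = -2*4 = -8)
u(B) = 188 + B
k(-84) + u(L) = -89 + (188 - 8) = -89 + 180 = 91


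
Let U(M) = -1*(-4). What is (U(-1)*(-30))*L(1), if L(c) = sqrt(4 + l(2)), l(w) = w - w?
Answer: -240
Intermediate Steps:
l(w) = 0
U(M) = 4
L(c) = 2 (L(c) = sqrt(4 + 0) = sqrt(4) = 2)
(U(-1)*(-30))*L(1) = (4*(-30))*2 = -120*2 = -240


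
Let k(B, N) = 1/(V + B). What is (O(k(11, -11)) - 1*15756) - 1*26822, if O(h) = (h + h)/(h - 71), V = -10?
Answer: -1490231/35 ≈ -42578.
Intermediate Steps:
k(B, N) = 1/(-10 + B)
O(h) = 2*h/(-71 + h) (O(h) = (2*h)/(-71 + h) = 2*h/(-71 + h))
(O(k(11, -11)) - 1*15756) - 1*26822 = (2/((-10 + 11)*(-71 + 1/(-10 + 11))) - 1*15756) - 1*26822 = (2/(1*(-71 + 1/1)) - 15756) - 26822 = (2*1/(-71 + 1) - 15756) - 26822 = (2*1/(-70) - 15756) - 26822 = (2*1*(-1/70) - 15756) - 26822 = (-1/35 - 15756) - 26822 = -551461/35 - 26822 = -1490231/35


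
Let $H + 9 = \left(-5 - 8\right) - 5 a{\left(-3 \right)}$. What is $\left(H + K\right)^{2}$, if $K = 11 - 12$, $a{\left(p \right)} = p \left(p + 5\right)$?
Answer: $49$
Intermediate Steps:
$a{\left(p \right)} = p \left(5 + p\right)$
$H = 8$ ($H = -9 - \left(13 + 5 \left(- 3 \left(5 - 3\right)\right)\right) = -9 - \left(13 + 5 \left(\left(-3\right) 2\right)\right) = -9 - -17 = -9 + \left(-13 + 30\right) = -9 + 17 = 8$)
$K = -1$
$\left(H + K\right)^{2} = \left(8 - 1\right)^{2} = 7^{2} = 49$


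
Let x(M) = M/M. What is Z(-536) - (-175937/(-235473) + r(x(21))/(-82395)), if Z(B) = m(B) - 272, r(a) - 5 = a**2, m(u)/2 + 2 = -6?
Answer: -207489358991/718585105 ≈ -288.75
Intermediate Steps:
x(M) = 1
m(u) = -16 (m(u) = -4 + 2*(-6) = -4 - 12 = -16)
r(a) = 5 + a**2
Z(B) = -288 (Z(B) = -16 - 272 = -288)
Z(-536) - (-175937/(-235473) + r(x(21))/(-82395)) = -288 - (-175937/(-235473) + (5 + 1**2)/(-82395)) = -288 - (-175937*(-1/235473) + (5 + 1)*(-1/82395)) = -288 - (175937/235473 + 6*(-1/82395)) = -288 - (175937/235473 - 2/27465) = -288 - 1*536848751/718585105 = -288 - 536848751/718585105 = -207489358991/718585105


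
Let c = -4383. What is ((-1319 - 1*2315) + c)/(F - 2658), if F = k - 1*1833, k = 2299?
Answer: 8017/2192 ≈ 3.6574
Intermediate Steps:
F = 466 (F = 2299 - 1*1833 = 2299 - 1833 = 466)
((-1319 - 1*2315) + c)/(F - 2658) = ((-1319 - 1*2315) - 4383)/(466 - 2658) = ((-1319 - 2315) - 4383)/(-2192) = (-3634 - 4383)*(-1/2192) = -8017*(-1/2192) = 8017/2192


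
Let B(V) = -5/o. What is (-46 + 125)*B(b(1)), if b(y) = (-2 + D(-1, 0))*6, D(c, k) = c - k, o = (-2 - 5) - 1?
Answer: 395/8 ≈ 49.375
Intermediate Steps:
o = -8 (o = -7 - 1 = -8)
b(y) = -18 (b(y) = (-2 + (-1 - 1*0))*6 = (-2 + (-1 + 0))*6 = (-2 - 1)*6 = -3*6 = -18)
B(V) = 5/8 (B(V) = -5/(-8) = -5*(-⅛) = 5/8)
(-46 + 125)*B(b(1)) = (-46 + 125)*(5/8) = 79*(5/8) = 395/8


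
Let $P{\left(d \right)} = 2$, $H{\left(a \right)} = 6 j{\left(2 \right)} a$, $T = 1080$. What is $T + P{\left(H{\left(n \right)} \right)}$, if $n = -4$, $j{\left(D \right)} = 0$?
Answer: $1082$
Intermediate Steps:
$H{\left(a \right)} = 0$ ($H{\left(a \right)} = 6 \cdot 0 a = 0 a = 0$)
$T + P{\left(H{\left(n \right)} \right)} = 1080 + 2 = 1082$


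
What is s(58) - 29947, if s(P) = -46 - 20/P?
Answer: -869807/29 ≈ -29993.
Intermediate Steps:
s(58) - 29947 = (-46 - 20/58) - 29947 = (-46 - 20*1/58) - 29947 = (-46 - 10/29) - 29947 = -1344/29 - 29947 = -869807/29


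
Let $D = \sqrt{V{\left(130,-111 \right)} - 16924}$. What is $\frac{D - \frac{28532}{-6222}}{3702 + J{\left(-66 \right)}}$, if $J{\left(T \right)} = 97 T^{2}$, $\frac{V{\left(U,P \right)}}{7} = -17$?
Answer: $\frac{7133}{663006987} + \frac{i \sqrt{17043}}{426234} \approx 1.0759 \cdot 10^{-5} + 0.00030628 i$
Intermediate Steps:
$V{\left(U,P \right)} = -119$ ($V{\left(U,P \right)} = 7 \left(-17\right) = -119$)
$D = i \sqrt{17043}$ ($D = \sqrt{-119 - 16924} = \sqrt{-17043} = i \sqrt{17043} \approx 130.55 i$)
$\frac{D - \frac{28532}{-6222}}{3702 + J{\left(-66 \right)}} = \frac{i \sqrt{17043} - \frac{28532}{-6222}}{3702 + 97 \left(-66\right)^{2}} = \frac{i \sqrt{17043} - - \frac{14266}{3111}}{3702 + 97 \cdot 4356} = \frac{i \sqrt{17043} + \frac{14266}{3111}}{3702 + 422532} = \frac{\frac{14266}{3111} + i \sqrt{17043}}{426234} = \left(\frac{14266}{3111} + i \sqrt{17043}\right) \frac{1}{426234} = \frac{7133}{663006987} + \frac{i \sqrt{17043}}{426234}$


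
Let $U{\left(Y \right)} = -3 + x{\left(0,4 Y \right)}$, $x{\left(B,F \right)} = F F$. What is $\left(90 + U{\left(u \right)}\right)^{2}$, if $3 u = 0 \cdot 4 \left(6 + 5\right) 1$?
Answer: $7569$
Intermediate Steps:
$x{\left(B,F \right)} = F^{2}$
$u = 0$ ($u = \frac{0 \cdot 4 \left(6 + 5\right) 1}{3} = \frac{0 \cdot 11 \cdot 1}{3} = \frac{0 \cdot 11}{3} = \frac{1}{3} \cdot 0 = 0$)
$U{\left(Y \right)} = -3 + 16 Y^{2}$ ($U{\left(Y \right)} = -3 + \left(4 Y\right)^{2} = -3 + 16 Y^{2}$)
$\left(90 + U{\left(u \right)}\right)^{2} = \left(90 - \left(3 - 16 \cdot 0^{2}\right)\right)^{2} = \left(90 + \left(-3 + 16 \cdot 0\right)\right)^{2} = \left(90 + \left(-3 + 0\right)\right)^{2} = \left(90 - 3\right)^{2} = 87^{2} = 7569$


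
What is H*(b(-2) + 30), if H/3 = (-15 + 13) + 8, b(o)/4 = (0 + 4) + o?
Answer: 684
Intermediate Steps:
b(o) = 16 + 4*o (b(o) = 4*((0 + 4) + o) = 4*(4 + o) = 16 + 4*o)
H = 18 (H = 3*((-15 + 13) + 8) = 3*(-2 + 8) = 3*6 = 18)
H*(b(-2) + 30) = 18*((16 + 4*(-2)) + 30) = 18*((16 - 8) + 30) = 18*(8 + 30) = 18*38 = 684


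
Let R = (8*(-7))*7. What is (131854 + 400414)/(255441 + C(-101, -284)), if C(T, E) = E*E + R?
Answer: 532268/335705 ≈ 1.5855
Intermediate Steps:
R = -392 (R = -56*7 = -392)
C(T, E) = -392 + E² (C(T, E) = E*E - 392 = E² - 392 = -392 + E²)
(131854 + 400414)/(255441 + C(-101, -284)) = (131854 + 400414)/(255441 + (-392 + (-284)²)) = 532268/(255441 + (-392 + 80656)) = 532268/(255441 + 80264) = 532268/335705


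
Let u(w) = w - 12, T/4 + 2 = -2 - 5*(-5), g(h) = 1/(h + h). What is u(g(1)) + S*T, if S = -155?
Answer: -26063/2 ≈ -13032.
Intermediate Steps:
g(h) = 1/(2*h)
T = 84 (T = -8 + 4*(-2 - 5*(-5)) = -8 + 4*(-2 + 25) = -8 + 4*23 = -8 + 92 = 84)
u(w) = -12 + w
u(g(1)) + S*T = (-12 + (½)/1) - 155*84 = (-12 + (½)*1) - 13020 = (-12 + ½) - 13020 = -23/2 - 13020 = -26063/2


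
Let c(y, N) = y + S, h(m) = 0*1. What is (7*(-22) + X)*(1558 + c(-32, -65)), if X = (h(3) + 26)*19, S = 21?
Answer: 525980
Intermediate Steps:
h(m) = 0
c(y, N) = 21 + y (c(y, N) = y + 21 = 21 + y)
X = 494 (X = (0 + 26)*19 = 26*19 = 494)
(7*(-22) + X)*(1558 + c(-32, -65)) = (7*(-22) + 494)*(1558 + (21 - 32)) = (-154 + 494)*(1558 - 11) = 340*1547 = 525980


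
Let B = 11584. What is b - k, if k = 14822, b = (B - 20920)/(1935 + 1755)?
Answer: -9117086/615 ≈ -14825.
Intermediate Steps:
b = -1556/615 (b = (11584 - 20920)/(1935 + 1755) = -9336/3690 = -9336*1/3690 = -1556/615 ≈ -2.5301)
b - k = -1556/615 - 1*14822 = -1556/615 - 14822 = -9117086/615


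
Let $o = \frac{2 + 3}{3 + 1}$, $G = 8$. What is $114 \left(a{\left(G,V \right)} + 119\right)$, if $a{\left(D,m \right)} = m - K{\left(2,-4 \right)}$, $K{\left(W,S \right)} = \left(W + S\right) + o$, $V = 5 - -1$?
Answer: $\frac{28671}{2} \approx 14336.0$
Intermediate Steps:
$o = \frac{5}{4} \approx 1.25$
$V = 6$ ($V = 5 + 1 = 6$)
$K{\left(W,S \right)} = \frac{5}{4} + S + W$ ($K{\left(W,S \right)} = \left(W + S\right) + \frac{5}{4} = \left(S + W\right) + \frac{5}{4} = \frac{5}{4} + S + W$)
$a{\left(D,m \right)} = \frac{3}{4} + m$ ($a{\left(D,m \right)} = m - \left(\frac{5}{4} - 4 + 2\right) = m - - \frac{3}{4} = m + \frac{3}{4} = \frac{3}{4} + m$)
$114 \left(a{\left(G,V \right)} + 119\right) = 114 \left(\left(\frac{3}{4} + 6\right) + 119\right) = 114 \left(\frac{27}{4} + 119\right) = 114 \cdot \frac{503}{4} = \frac{28671}{2}$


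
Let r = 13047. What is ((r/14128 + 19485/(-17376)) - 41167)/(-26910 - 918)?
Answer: 210542882183/142321742208 ≈ 1.4793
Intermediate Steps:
((r/14128 + 19485/(-17376)) - 41167)/(-26910 - 918) = ((13047/14128 + 19485/(-17376)) - 41167)/(-26910 - 918) = ((13047*(1/14128) + 19485*(-1/17376)) - 41167)/(-27828) = ((13047/14128 - 6495/5792) - 41167)*(-1/27828) = (-1012071/5114336 - 41167)*(-1/27828) = -210542882183/5114336*(-1/27828) = 210542882183/142321742208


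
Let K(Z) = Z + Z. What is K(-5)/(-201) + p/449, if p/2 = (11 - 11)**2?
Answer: 10/201 ≈ 0.049751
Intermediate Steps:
p = 0 (p = 2*(11 - 11)**2 = 2*0**2 = 2*0 = 0)
K(Z) = 2*Z
K(-5)/(-201) + p/449 = (2*(-5))/(-201) + 0/449 = -10*(-1/201) + 0*(1/449) = 10/201 + 0 = 10/201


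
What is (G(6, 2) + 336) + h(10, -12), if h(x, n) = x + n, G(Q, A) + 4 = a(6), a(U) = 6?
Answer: 336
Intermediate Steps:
G(Q, A) = 2 (G(Q, A) = -4 + 6 = 2)
h(x, n) = n + x
(G(6, 2) + 336) + h(10, -12) = (2 + 336) + (-12 + 10) = 338 - 2 = 336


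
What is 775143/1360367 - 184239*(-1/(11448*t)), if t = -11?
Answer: -1545661091/1730386824 ≈ -0.89325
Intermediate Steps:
775143/1360367 - 184239*(-1/(11448*t)) = 775143/1360367 - 184239/((-11*(-11448))) = 775143*(1/1360367) - 184239/125928 = 775143/1360367 - 184239*1/125928 = 775143/1360367 - 1861/1272 = -1545661091/1730386824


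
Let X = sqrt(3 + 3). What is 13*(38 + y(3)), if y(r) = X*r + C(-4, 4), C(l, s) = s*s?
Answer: 702 + 39*sqrt(6) ≈ 797.53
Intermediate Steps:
C(l, s) = s**2
X = sqrt(6) ≈ 2.4495
y(r) = 16 + r*sqrt(6) (y(r) = sqrt(6)*r + 4**2 = r*sqrt(6) + 16 = 16 + r*sqrt(6))
13*(38 + y(3)) = 13*(38 + (16 + 3*sqrt(6))) = 13*(54 + 3*sqrt(6)) = 702 + 39*sqrt(6)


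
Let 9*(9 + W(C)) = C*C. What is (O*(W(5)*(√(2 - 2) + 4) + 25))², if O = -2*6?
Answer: 16/9 ≈ 1.7778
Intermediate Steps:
O = -12
W(C) = -9 + C²/9 (W(C) = -9 + (C*C)/9 = -9 + C²/9)
(O*(W(5)*(√(2 - 2) + 4) + 25))² = (-12*((-9 + (⅑)*5²)*(√(2 - 2) + 4) + 25))² = (-12*((-9 + (⅑)*25)*(√0 + 4) + 25))² = (-12*((-9 + 25/9)*(0 + 4) + 25))² = (-12*(-56/9*4 + 25))² = (-12*(-224/9 + 25))² = (-12*⅑)² = (-4/3)² = 16/9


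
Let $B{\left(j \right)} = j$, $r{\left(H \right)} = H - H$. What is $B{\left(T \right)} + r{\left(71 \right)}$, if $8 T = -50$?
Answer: $- \frac{25}{4} \approx -6.25$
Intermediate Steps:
$T = - \frac{25}{4}$ ($T = \frac{1}{8} \left(-50\right) = - \frac{25}{4} \approx -6.25$)
$r{\left(H \right)} = 0$
$B{\left(T \right)} + r{\left(71 \right)} = - \frac{25}{4} + 0 = - \frac{25}{4}$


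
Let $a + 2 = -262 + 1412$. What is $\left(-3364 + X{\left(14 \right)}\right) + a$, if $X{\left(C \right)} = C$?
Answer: $-2202$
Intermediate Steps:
$a = 1148$ ($a = -2 + \left(-262 + 1412\right) = -2 + 1150 = 1148$)
$\left(-3364 + X{\left(14 \right)}\right) + a = \left(-3364 + 14\right) + 1148 = -3350 + 1148 = -2202$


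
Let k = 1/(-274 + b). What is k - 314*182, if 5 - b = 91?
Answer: -20573281/360 ≈ -57148.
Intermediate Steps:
b = -86 (b = 5 - 1*91 = 5 - 91 = -86)
k = -1/360 (k = 1/(-274 - 86) = 1/(-360) = -1/360 ≈ -0.0027778)
k - 314*182 = -1/360 - 314*182 = -1/360 - 57148 = -20573281/360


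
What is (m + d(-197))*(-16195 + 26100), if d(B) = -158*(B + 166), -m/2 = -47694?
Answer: 993332830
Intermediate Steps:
m = 95388 (m = -2*(-47694) = 95388)
d(B) = -26228 - 158*B (d(B) = -158*(166 + B) = -26228 - 158*B)
(m + d(-197))*(-16195 + 26100) = (95388 + (-26228 - 158*(-197)))*(-16195 + 26100) = (95388 + (-26228 + 31126))*9905 = (95388 + 4898)*9905 = 100286*9905 = 993332830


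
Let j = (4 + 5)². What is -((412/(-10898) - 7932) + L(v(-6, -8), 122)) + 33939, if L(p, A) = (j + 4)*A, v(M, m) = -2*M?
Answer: 171649155/5449 ≈ 31501.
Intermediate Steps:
j = 81 (j = 9² = 81)
L(p, A) = 85*A (L(p, A) = (81 + 4)*A = 85*A)
-((412/(-10898) - 7932) + L(v(-6, -8), 122)) + 33939 = -((412/(-10898) - 7932) + 85*122) + 33939 = -((412*(-1/10898) - 7932) + 10370) + 33939 = -((-206/5449 - 7932) + 10370) + 33939 = -(-43221674/5449 + 10370) + 33939 = -1*13284456/5449 + 33939 = -13284456/5449 + 33939 = 171649155/5449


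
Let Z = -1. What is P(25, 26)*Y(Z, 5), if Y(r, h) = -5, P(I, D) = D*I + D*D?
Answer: -6630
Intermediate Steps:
P(I, D) = D² + D*I (P(I, D) = D*I + D² = D² + D*I)
P(25, 26)*Y(Z, 5) = (26*(26 + 25))*(-5) = (26*51)*(-5) = 1326*(-5) = -6630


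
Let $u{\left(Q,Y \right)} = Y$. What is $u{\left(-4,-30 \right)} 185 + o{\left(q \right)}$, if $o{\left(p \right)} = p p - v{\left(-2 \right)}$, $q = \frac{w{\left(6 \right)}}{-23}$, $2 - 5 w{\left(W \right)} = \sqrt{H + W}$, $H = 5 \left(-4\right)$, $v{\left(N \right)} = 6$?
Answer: $-5556 + \frac{\left(2 - i \sqrt{14}\right)^{2}}{13225} \approx -5556.0 - 0.0011317 i$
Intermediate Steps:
$H = -20$
$w{\left(W \right)} = \frac{2}{5} - \frac{\sqrt{-20 + W}}{5}$
$q = - \frac{2}{115} + \frac{i \sqrt{14}}{115}$ ($q = \frac{\frac{2}{5} - \frac{\sqrt{-20 + 6}}{5}}{-23} = \left(\frac{2}{5} - \frac{\sqrt{-14}}{5}\right) \left(- \frac{1}{23}\right) = \left(\frac{2}{5} - \frac{i \sqrt{14}}{5}\right) \left(- \frac{1}{23}\right) = - \frac{2}{115} + \frac{i \sqrt{14}}{115} \approx -0.017391 + 0.032536 i$)
$o{\left(p \right)} = -6 + p^{2}$ ($o{\left(p \right)} = p p - 6 = p^{2} - 6 = -6 + p^{2}$)
$u{\left(-4,-30 \right)} 185 + o{\left(q \right)} = \left(-30\right) 185 - \left(6 - \left(- \frac{2}{115} + \frac{i \sqrt{14}}{115}\right)^{2}\right) = -5550 - \left(6 - \left(- \frac{2}{115} + \frac{i \sqrt{14}}{115}\right)^{2}\right) = -5556 + \left(- \frac{2}{115} + \frac{i \sqrt{14}}{115}\right)^{2}$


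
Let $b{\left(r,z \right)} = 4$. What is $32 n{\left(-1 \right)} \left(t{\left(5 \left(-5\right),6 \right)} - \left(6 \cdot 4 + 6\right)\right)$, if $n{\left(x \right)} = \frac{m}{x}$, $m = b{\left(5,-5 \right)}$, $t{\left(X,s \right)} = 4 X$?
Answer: $16640$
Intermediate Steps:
$m = 4$
$n{\left(x \right)} = \frac{4}{x}$
$32 n{\left(-1 \right)} \left(t{\left(5 \left(-5\right),6 \right)} - \left(6 \cdot 4 + 6\right)\right) = 32 \frac{4}{-1} \left(4 \cdot 5 \left(-5\right) - \left(6 \cdot 4 + 6\right)\right) = 32 \cdot 4 \left(-1\right) \left(4 \left(-25\right) - \left(24 + 6\right)\right) = 32 \left(-4\right) \left(-100 - 30\right) = - 128 \left(-100 - 30\right) = \left(-128\right) \left(-130\right) = 16640$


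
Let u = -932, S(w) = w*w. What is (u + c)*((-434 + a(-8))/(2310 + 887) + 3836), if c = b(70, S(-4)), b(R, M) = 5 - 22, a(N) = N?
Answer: -11637824250/3197 ≈ -3.6402e+6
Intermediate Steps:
S(w) = w²
b(R, M) = -17
c = -17
(u + c)*((-434 + a(-8))/(2310 + 887) + 3836) = (-932 - 17)*((-434 - 8)/(2310 + 887) + 3836) = -949*(-442/3197 + 3836) = -949*12263250/3197 = -11637824250/3197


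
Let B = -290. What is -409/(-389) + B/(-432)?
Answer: 144749/84024 ≈ 1.7227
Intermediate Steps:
-409/(-389) + B/(-432) = -409/(-389) - 290/(-432) = -409*(-1/389) - 290*(-1/432) = 409/389 + 145/216 = 144749/84024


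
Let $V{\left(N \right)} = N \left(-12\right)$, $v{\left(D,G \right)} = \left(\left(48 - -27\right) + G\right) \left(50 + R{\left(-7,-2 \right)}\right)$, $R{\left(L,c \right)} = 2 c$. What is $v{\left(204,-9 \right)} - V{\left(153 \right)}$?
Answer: $4872$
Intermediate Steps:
$v{\left(D,G \right)} = 3450 + 46 G$ ($v{\left(D,G \right)} = \left(\left(48 - -27\right) + G\right) \left(50 + 2 \left(-2\right)\right) = \left(\left(48 + 27\right) + G\right) \left(50 - 4\right) = \left(75 + G\right) 46 = 3450 + 46 G$)
$V{\left(N \right)} = - 12 N$
$v{\left(204,-9 \right)} - V{\left(153 \right)} = \left(3450 + 46 \left(-9\right)\right) - \left(-12\right) 153 = \left(3450 - 414\right) - -1836 = 3036 + 1836 = 4872$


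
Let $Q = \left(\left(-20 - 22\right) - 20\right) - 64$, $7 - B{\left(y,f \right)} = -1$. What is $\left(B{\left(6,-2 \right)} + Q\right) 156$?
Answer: $-18408$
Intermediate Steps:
$B{\left(y,f \right)} = 8$ ($B{\left(y,f \right)} = 7 - -1 = 7 + 1 = 8$)
$Q = -126$ ($Q = \left(-42 - 20\right) - 64 = -62 - 64 = -126$)
$\left(B{\left(6,-2 \right)} + Q\right) 156 = \left(8 - 126\right) 156 = \left(-118\right) 156 = -18408$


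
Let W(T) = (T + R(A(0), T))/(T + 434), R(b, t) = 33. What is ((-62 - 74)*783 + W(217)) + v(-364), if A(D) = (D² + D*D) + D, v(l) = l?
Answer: -69560402/651 ≈ -1.0685e+5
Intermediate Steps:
A(D) = D + 2*D² (A(D) = (D² + D²) + D = 2*D² + D = D + 2*D²)
W(T) = (33 + T)/(434 + T) (W(T) = (T + 33)/(T + 434) = (33 + T)/(434 + T))
((-62 - 74)*783 + W(217)) + v(-364) = ((-62 - 74)*783 + (33 + 217)/(434 + 217)) - 364 = (-136*783 + 250/651) - 364 = (-106488 + (1/651)*250) - 364 = (-106488 + 250/651) - 364 = -69323438/651 - 364 = -69560402/651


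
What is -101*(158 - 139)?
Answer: -1919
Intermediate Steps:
-101*(158 - 139) = -101*19 = -1919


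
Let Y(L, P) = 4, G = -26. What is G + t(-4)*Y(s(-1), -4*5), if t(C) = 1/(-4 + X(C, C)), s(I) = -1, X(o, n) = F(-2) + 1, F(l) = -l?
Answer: -30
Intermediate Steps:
X(o, n) = 3 (X(o, n) = -1*(-2) + 1 = 2 + 1 = 3)
t(C) = -1 (t(C) = 1/(-4 + 3) = 1/(-1) = -1)
G + t(-4)*Y(s(-1), -4*5) = -26 - 1*4 = -26 - 4 = -30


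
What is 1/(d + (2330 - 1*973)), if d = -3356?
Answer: -1/1999 ≈ -0.00050025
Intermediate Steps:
1/(d + (2330 - 1*973)) = 1/(-3356 + (2330 - 1*973)) = 1/(-3356 + (2330 - 973)) = 1/(-3356 + 1357) = 1/(-1999) = -1/1999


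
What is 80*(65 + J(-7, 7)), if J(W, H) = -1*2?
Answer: 5040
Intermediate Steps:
J(W, H) = -2
80*(65 + J(-7, 7)) = 80*(65 - 2) = 80*63 = 5040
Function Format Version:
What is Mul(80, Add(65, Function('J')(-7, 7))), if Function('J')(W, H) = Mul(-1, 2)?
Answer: 5040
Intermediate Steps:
Function('J')(W, H) = -2
Mul(80, Add(65, Function('J')(-7, 7))) = Mul(80, Add(65, -2)) = Mul(80, 63) = 5040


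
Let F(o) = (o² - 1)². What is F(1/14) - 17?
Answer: -615047/38416 ≈ -16.010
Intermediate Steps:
F(o) = (-1 + o²)²
F(1/14) - 17 = (-1 + (1/14)²)² - 17 = (-1 + 1/196)² - 17 = (-195/196)² - 17 = 38025/38416 - 17 = -615047/38416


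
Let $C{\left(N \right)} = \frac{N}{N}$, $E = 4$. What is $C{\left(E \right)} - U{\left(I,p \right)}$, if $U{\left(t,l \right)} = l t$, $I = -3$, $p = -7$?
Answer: $-20$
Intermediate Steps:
$C{\left(N \right)} = 1$
$C{\left(E \right)} - U{\left(I,p \right)} = 1 - \left(-7\right) \left(-3\right) = 1 - 21 = -20$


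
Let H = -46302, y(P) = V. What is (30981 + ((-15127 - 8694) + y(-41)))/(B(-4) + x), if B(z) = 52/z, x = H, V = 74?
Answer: -7234/46315 ≈ -0.15619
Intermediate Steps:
y(P) = 74
x = -46302
(30981 + ((-15127 - 8694) + y(-41)))/(B(-4) + x) = (30981 + ((-15127 - 8694) + 74))/(52/(-4) - 46302) = (30981 + (-23821 + 74))/(52*(-1/4) - 46302) = (30981 - 23747)/(-13 - 46302) = 7234/(-46315) = 7234*(-1/46315) = -7234/46315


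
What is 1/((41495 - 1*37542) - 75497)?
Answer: -1/71544 ≈ -1.3977e-5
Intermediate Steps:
1/((41495 - 1*37542) - 75497) = 1/((41495 - 37542) - 75497) = 1/(3953 - 75497) = 1/(-71544) = -1/71544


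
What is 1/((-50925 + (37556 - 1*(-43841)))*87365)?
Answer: 1/2662186280 ≈ 3.7563e-10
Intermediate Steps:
1/((-50925 + (37556 - 1*(-43841)))*87365) = (1/87365)/(-50925 + (37556 + 43841)) = (1/87365)/(-50925 + 81397) = (1/87365)/30472 = (1/30472)*(1/87365) = 1/2662186280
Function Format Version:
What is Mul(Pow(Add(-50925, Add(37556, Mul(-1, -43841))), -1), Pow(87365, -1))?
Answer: Rational(1, 2662186280) ≈ 3.7563e-10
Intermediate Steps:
Mul(Pow(Add(-50925, Add(37556, Mul(-1, -43841))), -1), Pow(87365, -1)) = Mul(Pow(Add(-50925, Add(37556, 43841)), -1), Rational(1, 87365)) = Mul(Pow(Add(-50925, 81397), -1), Rational(1, 87365)) = Mul(Pow(30472, -1), Rational(1, 87365)) = Mul(Rational(1, 30472), Rational(1, 87365)) = Rational(1, 2662186280)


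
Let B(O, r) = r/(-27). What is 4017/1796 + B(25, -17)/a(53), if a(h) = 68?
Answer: 27227/12123 ≈ 2.2459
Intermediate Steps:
B(O, r) = -r/27 (B(O, r) = r*(-1/27) = -r/27)
4017/1796 + B(25, -17)/a(53) = 4017/1796 - 1/27*(-17)/68 = 4017*(1/1796) + (17/27)*(1/68) = 4017/1796 + 1/108 = 27227/12123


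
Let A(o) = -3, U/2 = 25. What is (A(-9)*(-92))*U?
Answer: 13800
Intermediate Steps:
U = 50 (U = 2*25 = 50)
(A(-9)*(-92))*U = -3*(-92)*50 = 276*50 = 13800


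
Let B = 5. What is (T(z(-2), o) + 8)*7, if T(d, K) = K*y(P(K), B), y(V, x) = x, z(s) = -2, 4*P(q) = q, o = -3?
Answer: -49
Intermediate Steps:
P(q) = q/4
T(d, K) = 5*K (T(d, K) = K*5 = 5*K)
(T(z(-2), o) + 8)*7 = (5*(-3) + 8)*7 = (-15 + 8)*7 = -7*7 = -49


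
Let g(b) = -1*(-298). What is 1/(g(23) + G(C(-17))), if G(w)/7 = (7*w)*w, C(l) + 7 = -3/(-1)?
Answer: 1/1082 ≈ 0.00092421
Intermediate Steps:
C(l) = -4 (C(l) = -7 - 3/(-1) = -7 - 3*(-1) = -7 + 3 = -4)
g(b) = 298
G(w) = 49*w**2 (G(w) = 7*((7*w)*w) = 7*(7*w**2) = 49*w**2)
1/(g(23) + G(C(-17))) = 1/(298 + 49*(-4)**2) = 1/(298 + 49*16) = 1/(298 + 784) = 1/1082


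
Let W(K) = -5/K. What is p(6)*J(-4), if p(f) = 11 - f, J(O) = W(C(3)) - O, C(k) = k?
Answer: 35/3 ≈ 11.667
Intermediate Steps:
J(O) = -5/3 - O
p(6)*J(-4) = (11 - 1*6)*(-5/3 - 1*(-4)) = (11 - 6)*(-5/3 + 4) = 5*(7/3) = 35/3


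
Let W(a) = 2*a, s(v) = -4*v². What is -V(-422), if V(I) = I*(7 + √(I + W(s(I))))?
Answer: 2954 + 422*I*√1425094 ≈ 2954.0 + 5.0377e+5*I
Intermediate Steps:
V(I) = I*(7 + √(I - 8*I²)) (V(I) = I*(7 + √(I + 2*(-4*I²))) = I*(7 + √(I - 8*I²)))
-V(-422) = -(-422)*(7 + √(-422*(1 - 8*(-422)))) = -(-422)*(7 + √(-422*(1 + 3376))) = -(-422)*(7 + √(-422*3377)) = -(-422)*(7 + √(-1425094)) = -(-422)*(7 + I*√1425094) = -(-2954 - 422*I*√1425094) = 2954 + 422*I*√1425094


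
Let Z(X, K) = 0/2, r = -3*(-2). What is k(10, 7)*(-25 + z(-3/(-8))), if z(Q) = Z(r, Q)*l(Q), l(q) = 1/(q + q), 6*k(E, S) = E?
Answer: -125/3 ≈ -41.667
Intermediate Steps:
r = 6
k(E, S) = E/6
l(q) = 1/(2*q)
Z(X, K) = 0 (Z(X, K) = 0*(½) = 0)
z(Q) = 0 (z(Q) = 0*(1/(2*Q)) = 0)
k(10, 7)*(-25 + z(-3/(-8))) = ((⅙)*10)*(-25 + 0) = (5/3)*(-25) = -125/3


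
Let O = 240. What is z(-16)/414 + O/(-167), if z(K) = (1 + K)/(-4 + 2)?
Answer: -65405/46092 ≈ -1.4190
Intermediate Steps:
z(K) = -1/2 - K/2 (z(K) = (1 + K)/(-2) = (1 + K)*(-1/2) = -1/2 - K/2)
z(-16)/414 + O/(-167) = (-1/2 - 1/2*(-16))/414 + 240/(-167) = (-1/2 + 8)*(1/414) + 240*(-1/167) = (15/2)*(1/414) - 240/167 = 5/276 - 240/167 = -65405/46092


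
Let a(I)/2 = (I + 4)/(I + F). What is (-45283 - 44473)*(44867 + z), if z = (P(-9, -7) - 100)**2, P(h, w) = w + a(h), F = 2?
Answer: -246344676624/49 ≈ -5.0274e+9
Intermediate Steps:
a(I) = 2*(4 + I)/(2 + I) (a(I) = 2*((I + 4)/(I + 2)) = 2*((4 + I)/(2 + I)) = 2*(4 + I)/(2 + I))
P(h, w) = w + 2*(4 + h)/(2 + h)
z = 546121/49 (z = ((8 + 2*(-9) - 7*(2 - 9))/(2 - 9) - 100)**2 = ((8 - 18 - 7*(-7))/(-7) - 100)**2 = (-(8 - 18 + 49)/7 - 100)**2 = (-1/7*39 - 100)**2 = (-39/7 - 100)**2 = (-739/7)**2 = 546121/49 ≈ 11145.)
(-45283 - 44473)*(44867 + z) = (-45283 - 44473)*(44867 + 546121/49) = -89756*2744604/49 = -246344676624/49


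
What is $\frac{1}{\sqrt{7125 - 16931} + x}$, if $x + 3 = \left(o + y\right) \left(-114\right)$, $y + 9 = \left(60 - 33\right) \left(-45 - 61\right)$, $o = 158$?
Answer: $\frac{309279}{95653509647} - \frac{i \sqrt{9806}}{95653509647} \approx 3.2333 \cdot 10^{-6} - 1.0353 \cdot 10^{-9} i$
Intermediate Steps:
$y = -2871$ ($y = -9 + \left(60 - 33\right) \left(-45 - 61\right) = -9 + 27 \left(-106\right) = -9 - 2862 = -2871$)
$x = 309279$ ($x = -3 + \left(158 - 2871\right) \left(-114\right) = -3 - -309282 = -3 + 309282 = 309279$)
$\frac{1}{\sqrt{7125 - 16931} + x} = \frac{1}{\sqrt{7125 - 16931} + 309279} = \frac{1}{\sqrt{-9806} + 309279} = \frac{1}{i \sqrt{9806} + 309279} = \frac{1}{309279 + i \sqrt{9806}}$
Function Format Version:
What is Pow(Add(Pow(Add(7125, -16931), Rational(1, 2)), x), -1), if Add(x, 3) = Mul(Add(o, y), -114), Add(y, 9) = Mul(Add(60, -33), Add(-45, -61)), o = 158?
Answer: Add(Rational(309279, 95653509647), Mul(Rational(-1, 95653509647), I, Pow(9806, Rational(1, 2)))) ≈ Add(3.2333e-6, Mul(-1.0353e-9, I))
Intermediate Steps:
y = -2871 (y = Add(-9, Mul(Add(60, -33), Add(-45, -61))) = Add(-9, Mul(27, -106)) = Add(-9, -2862) = -2871)
x = 309279 (x = Add(-3, Mul(Add(158, -2871), -114)) = Add(-3, Mul(-2713, -114)) = Add(-3, 309282) = 309279)
Pow(Add(Pow(Add(7125, -16931), Rational(1, 2)), x), -1) = Pow(Add(Pow(Add(7125, -16931), Rational(1, 2)), 309279), -1) = Pow(Add(Pow(-9806, Rational(1, 2)), 309279), -1) = Pow(Add(Mul(I, Pow(9806, Rational(1, 2))), 309279), -1) = Pow(Add(309279, Mul(I, Pow(9806, Rational(1, 2)))), -1)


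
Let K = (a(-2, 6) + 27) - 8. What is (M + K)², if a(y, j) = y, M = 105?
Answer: 14884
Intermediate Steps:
K = 17 (K = (-2 + 27) - 8 = 25 - 8 = 17)
(M + K)² = (105 + 17)² = 122² = 14884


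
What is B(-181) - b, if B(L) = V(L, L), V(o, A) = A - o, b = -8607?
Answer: 8607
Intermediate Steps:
B(L) = 0 (B(L) = L - L = 0)
B(-181) - b = 0 - 1*(-8607) = 0 + 8607 = 8607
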